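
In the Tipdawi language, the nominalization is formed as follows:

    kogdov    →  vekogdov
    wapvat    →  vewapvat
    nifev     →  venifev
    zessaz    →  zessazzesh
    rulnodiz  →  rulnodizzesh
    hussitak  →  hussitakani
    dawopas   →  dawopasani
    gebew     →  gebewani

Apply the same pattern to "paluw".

paluwani

wapvat and zessaz both have last vowel 'a' yet inflect differently (vewapvat, zessazzesh), so the last vowel is not what conditions the rule; the final letter is.
"paluw" ends in -w. The one such stem in the data (gebew → gebewani) adds -ani, so the same rule applies.
The other patterns: stems ending in -t or -v add the prefix ve-; stems ending in -z double the final consonant and add -esh.
So paluw → paluwani.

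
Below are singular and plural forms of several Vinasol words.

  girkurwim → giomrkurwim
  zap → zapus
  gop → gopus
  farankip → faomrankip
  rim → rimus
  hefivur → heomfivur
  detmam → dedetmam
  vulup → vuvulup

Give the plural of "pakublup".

paomkublup

"pakublup" has 3 vowels. The stems with 3 vowels (farankip → faomrankip, hefivur → heomfivur, girkurwim → giomrkurwim) insert -om- after the first vowel.
So pakublup → paomkublup.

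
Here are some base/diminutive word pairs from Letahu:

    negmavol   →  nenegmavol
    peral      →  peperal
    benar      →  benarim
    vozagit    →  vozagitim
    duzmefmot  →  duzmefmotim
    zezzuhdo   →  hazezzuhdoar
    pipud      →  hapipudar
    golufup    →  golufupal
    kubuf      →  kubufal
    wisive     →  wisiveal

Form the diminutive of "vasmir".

vasmirim

peral and benar both have last vowel 'a' yet inflect differently (peperal, benarim), so the last vowel is not what conditions the rule; the final letter is.
"vasmir" ends in -r. The one such stem in the data (benar → benarim) adds -im, so the same rule applies.
The other patterns: stems ending in -l repeat the first consonant+vowel as a prefix; stems ending in -d or -o add ha- … -ar around the stem; stems ending in -e, -f or -p add -al.
So vasmir → vasmirim.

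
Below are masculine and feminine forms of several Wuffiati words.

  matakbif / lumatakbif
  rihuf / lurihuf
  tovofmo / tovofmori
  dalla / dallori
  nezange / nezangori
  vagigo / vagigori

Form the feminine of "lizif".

lulizif

"lizif" ends in a consonant. The stems ending in a consonant (matakbif → lumatakbif, rihuf → lurihuf) add the prefix lu-.
So lizif → lulizif.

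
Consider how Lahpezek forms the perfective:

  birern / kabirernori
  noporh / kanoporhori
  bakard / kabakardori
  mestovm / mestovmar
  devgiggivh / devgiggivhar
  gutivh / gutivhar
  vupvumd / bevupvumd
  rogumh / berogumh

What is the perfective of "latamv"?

belatamv

"latamv" has second-to-last letter 'm'. The stems whose second-to-last letter is 'm' (vupvumd → bevupvumd, rogumh → berogumh) add the prefix be-.
So latamv → belatamv.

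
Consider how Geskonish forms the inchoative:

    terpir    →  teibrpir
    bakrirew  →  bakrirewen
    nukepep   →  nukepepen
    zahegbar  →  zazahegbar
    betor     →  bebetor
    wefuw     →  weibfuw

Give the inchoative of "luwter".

zahegbar and terpir both end in -r yet inflect differently (zazahegbar, teibrpir), so the final letter is not what conditions the rule; the last vowel is.
"luwter" has last vowel 'e'. The stems whose last vowel is 'e' (nukepep → nukepepen, bakrirew → bakrirewen) add -en.
So luwter → luwteren.

luwteren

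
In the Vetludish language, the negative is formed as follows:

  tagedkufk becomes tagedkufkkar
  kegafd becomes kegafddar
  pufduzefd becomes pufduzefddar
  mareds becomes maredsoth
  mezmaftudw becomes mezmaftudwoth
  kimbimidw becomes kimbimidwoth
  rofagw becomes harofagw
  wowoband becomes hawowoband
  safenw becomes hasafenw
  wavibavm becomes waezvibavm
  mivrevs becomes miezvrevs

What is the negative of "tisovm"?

"tisovm" has second-to-last letter 'v'. The stems whose second-to-last letter is 'v' (wavibavm → waezvibavm, mivrevs → miezvrevs) insert -ez- after the first vowel.
The other patterns: stems whose second-to-last letter is 'f' double the final consonant and add -ar; stems whose second-to-last letter is 'd' add -oth; stems whose second-to-last letter is 'g' or 'n' add the prefix ha-.
So tisovm → tiezsovm.

tiezsovm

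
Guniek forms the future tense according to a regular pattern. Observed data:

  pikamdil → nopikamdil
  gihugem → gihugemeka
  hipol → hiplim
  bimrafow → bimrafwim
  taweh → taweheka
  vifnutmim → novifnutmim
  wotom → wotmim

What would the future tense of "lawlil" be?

wotom and gihugem both end in -m yet inflect differently (wotmim, gihugemeka), so the final letter is not what conditions the rule; the last vowel is.
"lawlil" has last vowel 'i'. The stems whose last vowel is 'i' (vifnutmim → novifnutmim, pikamdil → nopikamdil) add the prefix no-.
The other patterns: stems whose last vowel is 'o' delete the last vowel and add -im; stems whose last vowel is 'e' add -eka.
So lawlil → nolawlil.

nolawlil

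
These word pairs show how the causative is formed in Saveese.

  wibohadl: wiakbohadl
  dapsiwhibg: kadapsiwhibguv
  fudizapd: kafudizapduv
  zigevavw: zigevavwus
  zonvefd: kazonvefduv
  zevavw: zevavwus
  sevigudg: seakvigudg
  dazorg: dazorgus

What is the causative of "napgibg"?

kanapgibguv

dazorg and sevigudg both end in -g yet inflect differently (dazorgus, seakvigudg), so the final letter is not what conditions the rule; the second-to-last letter is.
"napgibg" has second-to-last letter 'b'. The one such stem in the data (dapsiwhibg → kadapsiwhibguv) adds ka- … -uv around the stem, so the same rule applies.
The other patterns: stems whose second-to-last letter is 'r' or 'v' add -us; stems whose second-to-last letter is 'd' insert -ak- after the first vowel.
So napgibg → kanapgibguv.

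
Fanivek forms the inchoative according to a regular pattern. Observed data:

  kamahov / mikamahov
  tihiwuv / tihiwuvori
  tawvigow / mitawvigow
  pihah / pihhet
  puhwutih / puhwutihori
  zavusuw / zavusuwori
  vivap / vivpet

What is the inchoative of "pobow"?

mipobow

kamahov and tihiwuv both end in -v yet inflect differently (mikamahov, tihiwuvori), so the final letter is not what conditions the rule; the last vowel is.
"pobow" has last vowel 'o'. The stems whose last vowel is 'o' (tawvigow → mitawvigow, kamahov → mikamahov) add the prefix mi-.
So pobow → mipobow.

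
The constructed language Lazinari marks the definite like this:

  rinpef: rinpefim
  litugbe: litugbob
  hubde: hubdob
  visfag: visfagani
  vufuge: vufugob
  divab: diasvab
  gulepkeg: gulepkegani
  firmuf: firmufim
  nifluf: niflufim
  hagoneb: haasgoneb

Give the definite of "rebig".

rebigani

rinpef and vufuge both have last vowel 'e' yet inflect differently (rinpefim, vufugob), so the last vowel is not what conditions the rule; the final letter is.
"rebig" ends in -g. The stems ending in -g (gulepkeg → gulepkegani, visfag → visfagani) add -ani.
So rebig → rebigani.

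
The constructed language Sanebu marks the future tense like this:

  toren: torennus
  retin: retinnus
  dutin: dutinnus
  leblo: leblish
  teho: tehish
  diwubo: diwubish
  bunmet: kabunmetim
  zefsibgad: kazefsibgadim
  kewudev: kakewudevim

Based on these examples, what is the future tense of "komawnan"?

komawnannus

toren and bunmet both have last vowel 'e' yet inflect differently (torennus, kabunmetim), so the last vowel is not what conditions the rule; the final letter is.
"komawnan" ends in -n. The stems ending in -n (toren → torennus, retin → retinnus, dutin → dutinnus) double the final consonant and add -us.
So komawnan → komawnannus.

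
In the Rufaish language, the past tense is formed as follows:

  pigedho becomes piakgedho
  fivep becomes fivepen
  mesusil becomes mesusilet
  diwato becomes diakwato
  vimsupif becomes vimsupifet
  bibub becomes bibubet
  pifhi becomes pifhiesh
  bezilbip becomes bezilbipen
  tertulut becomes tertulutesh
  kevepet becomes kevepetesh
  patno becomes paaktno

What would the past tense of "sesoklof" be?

pifhi and bezilbip both have last vowel 'i' yet inflect differently (pifhiesh, bezilbipen), so the last vowel is not what conditions the rule; the final letter is.
"sesoklof" ends in -f. The one such stem in the data (vimsupif → vimsupifet) adds -et, so the same rule applies.
The other patterns: stems ending in -i or -t add -esh; stems ending in -p add -en; stems ending in -o insert -ak- after the first vowel.
So sesoklof → sesoklofet.

sesoklofet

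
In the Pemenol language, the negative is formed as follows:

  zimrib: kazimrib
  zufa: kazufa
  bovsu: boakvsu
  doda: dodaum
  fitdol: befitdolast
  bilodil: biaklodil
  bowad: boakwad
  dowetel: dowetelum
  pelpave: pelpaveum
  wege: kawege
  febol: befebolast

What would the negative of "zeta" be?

febol and bilodil both end in -l yet inflect differently (befebolast, biaklodil), so the final letter is not what conditions the rule; the first letter is.
"zeta" begins with z-. The stems beginning with z- (zimrib → kazimrib, zufa → kazufa) add the prefix ka-.
So zeta → kazeta.

kazeta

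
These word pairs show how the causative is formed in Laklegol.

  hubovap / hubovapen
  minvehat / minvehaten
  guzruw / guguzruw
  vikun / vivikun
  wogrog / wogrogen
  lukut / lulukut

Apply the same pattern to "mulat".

mulaten

lukut and minvehat both end in -t yet inflect differently (lulukut, minvehaten), so the final letter is not what conditions the rule; the last vowel is.
"mulat" has last vowel 'a'. The stems whose last vowel is 'a' (hubovap → hubovapen, minvehat → minvehaten) add -en.
The other pattern: stems whose last vowel is 'u' repeat the first consonant+vowel as a prefix.
So mulat → mulaten.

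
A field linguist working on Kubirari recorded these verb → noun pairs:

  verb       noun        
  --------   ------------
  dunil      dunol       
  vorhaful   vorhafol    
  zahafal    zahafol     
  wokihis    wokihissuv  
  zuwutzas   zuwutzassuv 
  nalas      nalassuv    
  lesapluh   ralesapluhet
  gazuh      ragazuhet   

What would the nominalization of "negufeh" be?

"negufeh" ends in -h. The stems ending in -h (lesapluh → ralesapluhet, gazuh → ragazuhet) add ra- … -et around the stem.
So negufeh → ranegufehet.

ranegufehet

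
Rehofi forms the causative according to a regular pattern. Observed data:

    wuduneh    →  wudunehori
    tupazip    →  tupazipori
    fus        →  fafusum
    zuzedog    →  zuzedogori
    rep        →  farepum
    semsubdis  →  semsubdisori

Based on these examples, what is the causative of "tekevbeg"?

tekevbegori

fus and semsubdis both end in -s yet inflect differently (fafusum, semsubdisori), so the final letter is not what conditions the rule; the number of vowels is.
"tekevbeg" has 3 vowels. The stems with 3 vowels (semsubdis → semsubdisori, tupazip → tupazipori, wuduneh → wudunehori) add -ori.
The other pattern: stems with 1 vowel add fa- … -um around the stem.
So tekevbeg → tekevbegori.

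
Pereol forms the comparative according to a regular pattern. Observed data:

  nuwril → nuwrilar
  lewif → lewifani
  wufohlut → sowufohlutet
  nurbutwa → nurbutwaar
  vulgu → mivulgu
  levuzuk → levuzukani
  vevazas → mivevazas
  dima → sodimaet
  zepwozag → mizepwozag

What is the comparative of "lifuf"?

"lifuf" begins with l-. The stems beginning with l- (levuzuk → levuzukani, lewif → lewifani) add -ani.
So lifuf → lifufani.

lifufani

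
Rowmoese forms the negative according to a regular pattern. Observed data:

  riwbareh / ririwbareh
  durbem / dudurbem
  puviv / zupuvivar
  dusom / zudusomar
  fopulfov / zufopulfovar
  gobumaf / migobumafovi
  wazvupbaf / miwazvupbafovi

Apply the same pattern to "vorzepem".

"vorzepem" has last vowel 'e'. The stems whose last vowel is 'e' (riwbareh → ririwbareh, durbem → dudurbem) repeat the first consonant+vowel as a prefix.
The other patterns: stems whose last vowel is 'i' or 'o' add zu- … -ar around the stem; stems whose last vowel is 'a' add mi- … -ovi around the stem.
So vorzepem → vovorzepem.

vovorzepem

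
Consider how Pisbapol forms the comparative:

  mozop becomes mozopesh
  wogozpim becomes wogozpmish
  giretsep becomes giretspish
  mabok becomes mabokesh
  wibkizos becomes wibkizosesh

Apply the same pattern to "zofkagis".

"zofkagis" has last vowel 'i'. The one such stem in the data (wogozpim → wogozpmish) deletes the last vowel and adds -ish (as does giretsep), so the same rule applies.
So zofkagis → zofkagsish.

zofkagsish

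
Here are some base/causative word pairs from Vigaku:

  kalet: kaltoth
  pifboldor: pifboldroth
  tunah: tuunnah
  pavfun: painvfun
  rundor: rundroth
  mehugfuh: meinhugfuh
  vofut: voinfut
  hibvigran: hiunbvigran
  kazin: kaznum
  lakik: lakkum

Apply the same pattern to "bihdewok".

bihdewkoth

kazin and pavfun both end in -n yet inflect differently (kaznum, painvfun), so the final letter is not what conditions the rule; the last vowel is.
"bihdewok" has last vowel 'o'. The stems whose last vowel is 'o' (rundor → rundroth, pifboldor → pifboldroth) delete the last vowel and add -oth.
So bihdewok → bihdewkoth.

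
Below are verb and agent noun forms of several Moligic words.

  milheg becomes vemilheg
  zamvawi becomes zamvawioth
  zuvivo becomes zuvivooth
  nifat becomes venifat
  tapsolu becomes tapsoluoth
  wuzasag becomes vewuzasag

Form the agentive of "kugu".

kuguoth

zuvivo and wuzasag both have 3 vowels yet inflect differently (zuvivooth, vewuzasag), so the number of vowels is not what conditions the rule; whether the stem ends in a vowel or a consonant is.
"kugu" ends in a vowel. The stems ending in a vowel (zuvivo → zuvivooth, zamvawi → zamvawioth, tapsolu → tapsoluoth) add -oth.
The other pattern: stems ending in a consonant add the prefix ve-.
So kugu → kuguoth.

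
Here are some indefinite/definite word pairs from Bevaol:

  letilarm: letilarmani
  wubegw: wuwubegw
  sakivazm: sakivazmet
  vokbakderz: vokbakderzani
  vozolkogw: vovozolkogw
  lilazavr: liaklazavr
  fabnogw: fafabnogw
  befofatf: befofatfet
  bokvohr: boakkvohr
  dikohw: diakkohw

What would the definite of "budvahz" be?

"budvahz" has second-to-last letter 'h'. The stems whose second-to-last letter is 'h' (dikohw → diakkohw, bokvohr → boakkvohr) insert -ak- after the first vowel.
The other patterns: stems whose second-to-last letter is 'g' repeat the first consonant+vowel as a prefix; stems whose second-to-last letter is 'r' add -ani; stems whose second-to-last letter is 't' or 'z' add -et.
So budvahz → buakdvahz.

buakdvahz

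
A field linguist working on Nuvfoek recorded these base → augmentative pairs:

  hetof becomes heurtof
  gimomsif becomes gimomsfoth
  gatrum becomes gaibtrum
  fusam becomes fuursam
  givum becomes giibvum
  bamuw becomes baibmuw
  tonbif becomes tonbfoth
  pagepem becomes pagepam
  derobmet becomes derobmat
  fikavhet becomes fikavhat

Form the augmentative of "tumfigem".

fusam and pagepem both end in -m yet inflect differently (fuursam, pagepam), so the final letter is not what conditions the rule; the last vowel is.
"tumfigem" has last vowel 'e'. The stems whose last vowel is 'e' (pagepem → pagepam, fikavhet → fikavhat, derobmet → derobmat) change the last vowel to 'a'.
So tumfigem → tumfigam.

tumfigam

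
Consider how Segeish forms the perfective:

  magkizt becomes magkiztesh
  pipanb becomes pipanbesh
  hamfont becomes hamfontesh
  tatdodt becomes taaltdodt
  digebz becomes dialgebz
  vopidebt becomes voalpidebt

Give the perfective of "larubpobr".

magkizt and tatdodt both end in -t yet inflect differently (magkiztesh, taaltdodt), so the final letter is not what conditions the rule; the second-to-last letter is.
"larubpobr" has second-to-last letter 'b'. The stems whose second-to-last letter is 'b' (digebz → dialgebz, vopidebt → voalpidebt) insert -al- after the first vowel.
The other pattern: stems whose second-to-last letter is 'n' or 'z' add -esh.
So larubpobr → laalrubpobr.

laalrubpobr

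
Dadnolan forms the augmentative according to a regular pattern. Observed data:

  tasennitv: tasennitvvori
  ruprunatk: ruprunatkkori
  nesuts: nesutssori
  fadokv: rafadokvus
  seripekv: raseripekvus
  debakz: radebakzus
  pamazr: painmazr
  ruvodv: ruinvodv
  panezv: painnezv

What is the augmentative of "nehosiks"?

"nehosiks" has second-to-last letter 'k'. The stems whose second-to-last letter is 'k' (fadokv → rafadokvus, seripekv → raseripekvus, debakz → radebakzus) add ra- … -us around the stem.
The other patterns: stems whose second-to-last letter is 't' double the final consonant and add -ori; stems whose second-to-last letter is 'd' or 'z' insert -in- after the first vowel.
So nehosiks → ranehosiksus.

ranehosiksus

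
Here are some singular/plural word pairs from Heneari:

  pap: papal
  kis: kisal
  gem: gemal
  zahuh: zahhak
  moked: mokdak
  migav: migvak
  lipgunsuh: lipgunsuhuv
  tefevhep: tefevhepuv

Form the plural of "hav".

haval

zahuh and lipgunsuh both end in -h yet inflect differently (zahhak, lipgunsuhuv), so the final letter is not what conditions the rule; the number of vowels is.
"hav" has 1 vowel. The stems with 1 vowel (pap → papal, kis → kisal, gem → gemal) add -al.
The other patterns: stems with 2 vowels delete the last vowel and add -ak; stems with 3 vowels add -uv.
So hav → haval.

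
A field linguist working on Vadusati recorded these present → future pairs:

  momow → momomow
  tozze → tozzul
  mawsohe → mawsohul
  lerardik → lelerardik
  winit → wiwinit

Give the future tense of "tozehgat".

"tozehgat" ends in a consonant. The stems ending in a consonant (winit → wiwinit, momow → momomow, lerardik → lelerardik) repeat the first consonant+vowel as a prefix.
So tozehgat → totozehgat.

totozehgat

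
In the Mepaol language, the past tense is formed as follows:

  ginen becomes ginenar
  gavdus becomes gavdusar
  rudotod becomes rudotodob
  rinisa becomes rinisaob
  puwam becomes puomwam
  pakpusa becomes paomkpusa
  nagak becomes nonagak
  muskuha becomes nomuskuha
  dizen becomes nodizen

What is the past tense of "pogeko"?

rinisa and pakpusa both end in -a yet inflect differently (rinisaob, paomkpusa), so the final letter is not what conditions the rule; the first letter is.
"pogeko" begins with p-. The stems beginning with p- (puwam → puomwam, pakpusa → paomkpusa) insert -om- after the first vowel.
The other patterns: stems beginning with g- add -ar; stems beginning with r- add -ob; stems beginning with d-, m- or n- add the prefix no-.
So pogeko → poomgeko.

poomgeko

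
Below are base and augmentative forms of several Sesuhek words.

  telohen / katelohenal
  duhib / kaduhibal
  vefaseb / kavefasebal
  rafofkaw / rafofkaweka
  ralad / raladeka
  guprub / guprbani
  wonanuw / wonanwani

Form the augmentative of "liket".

duhib and guprub both end in -b yet inflect differently (kaduhibal, guprbani), so the final letter is not what conditions the rule; the last vowel is.
"liket" has last vowel 'e'. The stems whose last vowel is 'e' (telohen → katelohenal, vefaseb → kavefasebal) add ka- … -al around the stem.
So liket → kaliketal.

kaliketal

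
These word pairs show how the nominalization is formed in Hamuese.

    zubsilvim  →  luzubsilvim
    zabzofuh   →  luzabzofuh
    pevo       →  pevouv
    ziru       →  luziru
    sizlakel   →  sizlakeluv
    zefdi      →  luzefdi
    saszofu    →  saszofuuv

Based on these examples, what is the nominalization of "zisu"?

"zisu" begins with z-. The stems beginning with z- (ziru → luziru, zubsilvim → luzubsilvim, zabzofuh → luzabzofuh) add the prefix lu-.
The other pattern: stems beginning with p- or s- add -uv.
So zisu → luzisu.

luzisu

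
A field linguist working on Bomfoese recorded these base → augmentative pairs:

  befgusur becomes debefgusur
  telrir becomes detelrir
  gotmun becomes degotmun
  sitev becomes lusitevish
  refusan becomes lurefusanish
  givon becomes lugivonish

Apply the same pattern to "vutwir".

devutwir

gotmun and refusan both end in -n yet inflect differently (degotmun, lurefusanish), so the final letter is not what conditions the rule; the last vowel is.
"vutwir" has last vowel 'i'. The one such stem in the data (telrir → detelrir) adds the prefix de-, so the same rule applies.
So vutwir → devutwir.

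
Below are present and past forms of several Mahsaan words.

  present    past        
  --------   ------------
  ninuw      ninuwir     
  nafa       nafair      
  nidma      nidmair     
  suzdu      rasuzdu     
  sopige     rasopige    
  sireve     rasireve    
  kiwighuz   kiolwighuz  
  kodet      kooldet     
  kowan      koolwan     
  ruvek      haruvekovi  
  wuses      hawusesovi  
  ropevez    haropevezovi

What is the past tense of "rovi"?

haroviovi

kiwighuz and ropevez both end in -z yet inflect differently (kiolwighuz, haropevezovi), so the final letter is not what conditions the rule; the first letter is.
"rovi" begins with r-. The stems beginning with r- (ruvek → haruvekovi, ropevez → haropevezovi) add ha- … -ovi around the stem.
So rovi → haroviovi.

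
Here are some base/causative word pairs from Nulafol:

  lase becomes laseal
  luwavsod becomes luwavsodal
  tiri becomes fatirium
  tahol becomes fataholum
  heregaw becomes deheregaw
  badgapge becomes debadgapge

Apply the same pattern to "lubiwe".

lase and badgapge both end in -e yet inflect differently (laseal, debadgapge), so the final letter is not what conditions the rule; the first letter is.
"lubiwe" begins with l-. The stems beginning with l- (lase → laseal, luwavsod → luwavsodal) add -al.
The other patterns: stems beginning with t- add fa- … -um around the stem; stems beginning with b- or h- add the prefix de-.
So lubiwe → lubiweal.

lubiweal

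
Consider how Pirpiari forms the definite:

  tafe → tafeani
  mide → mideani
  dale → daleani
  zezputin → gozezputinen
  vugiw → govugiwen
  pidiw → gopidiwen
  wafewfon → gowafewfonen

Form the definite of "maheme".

mahemeani

tafe and vugiw both have 2 vowels yet inflect differently (tafeani, govugiwen), so the number of vowels is not what conditions the rule; the final letter is.
"maheme" ends in -e. The stems ending in -e (tafe → tafeani, mide → mideani, dale → daleani) add -ani.
The other pattern: stems ending in -n or -w add go- … -en around the stem.
So maheme → mahemeani.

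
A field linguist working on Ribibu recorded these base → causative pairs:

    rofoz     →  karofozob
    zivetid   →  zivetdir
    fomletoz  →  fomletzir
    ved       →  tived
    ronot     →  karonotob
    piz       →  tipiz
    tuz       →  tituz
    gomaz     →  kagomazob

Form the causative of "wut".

tiwut

"wut" has 1 vowel. The stems with 1 vowel (ved → tived, tuz → tituz, piz → tipiz) add the prefix ti-.
The other patterns: stems with 2 vowels add ka- … -ob around the stem; stems with 3 vowels delete the last vowel and add -ir.
So wut → tiwut.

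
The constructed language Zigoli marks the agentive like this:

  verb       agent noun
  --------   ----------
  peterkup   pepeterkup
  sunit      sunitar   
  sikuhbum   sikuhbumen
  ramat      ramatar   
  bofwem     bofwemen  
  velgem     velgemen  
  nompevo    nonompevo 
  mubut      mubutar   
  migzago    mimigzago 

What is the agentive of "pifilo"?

pipifilo

sikuhbum and mubut both have last vowel 'u' yet inflect differently (sikuhbumen, mubutar), so the last vowel is not what conditions the rule; the final letter is.
"pifilo" ends in -o. The stems ending in -o (migzago → mimigzago, nompevo → nonompevo) repeat the first consonant+vowel as a prefix.
The other patterns: stems ending in -m add -en; stems ending in -t add -ar.
So pifilo → pipifilo.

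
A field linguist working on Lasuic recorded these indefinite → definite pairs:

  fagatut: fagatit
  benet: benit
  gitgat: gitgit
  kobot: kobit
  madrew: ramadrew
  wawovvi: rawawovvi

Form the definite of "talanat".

talanit

benet and madrew both have last vowel 'e' yet inflect differently (benit, ramadrew), so the last vowel is not what conditions the rule; the final letter is.
"talanat" ends in -t. The stems ending in -t (fagatut → fagatit, benet → benit, gitgat → gitgit) change the last vowel to 'i'.
So talanat → talanit.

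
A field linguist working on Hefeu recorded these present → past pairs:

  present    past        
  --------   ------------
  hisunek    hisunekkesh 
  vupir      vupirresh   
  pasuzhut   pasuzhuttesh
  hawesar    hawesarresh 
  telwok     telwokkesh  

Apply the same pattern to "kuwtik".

kuwtikkesh

Every pair shown (hisunek → hisunekkesh, vupir → vupirresh, pasuzhut → pasuzhuttesh, …) follows the same rule: double the final consonant and add -esh.
So kuwtik → kuwtikkesh.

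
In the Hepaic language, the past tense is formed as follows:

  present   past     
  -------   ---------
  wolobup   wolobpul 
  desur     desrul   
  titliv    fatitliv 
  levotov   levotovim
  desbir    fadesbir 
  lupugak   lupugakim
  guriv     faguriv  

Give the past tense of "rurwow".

desbir and desur both end in -r yet inflect differently (fadesbir, desrul), so the final letter is not what conditions the rule; the last vowel is.
"rurwow" has last vowel 'o'. The one such stem in the data (levotov → levotovim) adds -im, so the same rule applies.
The other patterns: stems whose last vowel is 'i' add the prefix fa-; stems whose last vowel is 'u' delete the last vowel and add -ul.
So rurwow → rurwowim.

rurwowim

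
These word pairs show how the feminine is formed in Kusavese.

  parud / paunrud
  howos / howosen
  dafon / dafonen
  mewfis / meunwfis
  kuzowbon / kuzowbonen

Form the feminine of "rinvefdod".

rinvefdoden

howos and mewfis both end in -s yet inflect differently (howosen, meunwfis), so the final letter is not what conditions the rule; the last vowel is.
"rinvefdod" has last vowel 'o'. The stems whose last vowel is 'o' (kuzowbon → kuzowbonen, howos → howosen, dafon → dafonen) add -en.
So rinvefdod → rinvefdoden.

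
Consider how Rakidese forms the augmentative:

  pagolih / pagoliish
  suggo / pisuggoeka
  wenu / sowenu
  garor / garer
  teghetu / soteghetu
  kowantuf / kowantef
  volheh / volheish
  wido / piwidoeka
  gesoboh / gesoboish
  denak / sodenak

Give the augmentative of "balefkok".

gesoboh and suggo both have last vowel 'o' yet inflect differently (gesoboish, pisuggoeka), so the last vowel is not what conditions the rule; the final letter is.
"balefkok" ends in -k. The one such stem in the data (denak → sodenak) adds the prefix so-, so the same rule applies.
So balefkok → sobalefkok.

sobalefkok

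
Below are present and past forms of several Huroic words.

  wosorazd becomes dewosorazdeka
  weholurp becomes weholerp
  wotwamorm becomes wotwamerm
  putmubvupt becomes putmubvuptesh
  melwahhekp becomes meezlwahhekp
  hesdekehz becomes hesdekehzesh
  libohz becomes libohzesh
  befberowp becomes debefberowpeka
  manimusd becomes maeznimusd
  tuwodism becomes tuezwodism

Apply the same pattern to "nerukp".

neezrukp

melwahhekp and befberowp both end in -p yet inflect differently (meezlwahhekp, debefberowpeka), so the final letter is not what conditions the rule; the second-to-last letter is.
"nerukp" has second-to-last letter 'k'. The one such stem in the data (melwahhekp → meezlwahhekp) inserts -ez- after the first vowel (as do tuwodism, manimusd), so the same rule applies.
The other patterns: stems whose second-to-last letter is 'w' or 'z' add de- … -eka around the stem; stems whose second-to-last letter is 'r' change the last vowel to 'e'; stems whose second-to-last letter is 'h' or 'p' add -esh.
So nerukp → neezrukp.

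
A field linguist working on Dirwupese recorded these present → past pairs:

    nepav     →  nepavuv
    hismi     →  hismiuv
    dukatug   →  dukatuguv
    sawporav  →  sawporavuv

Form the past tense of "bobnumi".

Every pair shown (nepav → nepavuv, hismi → hismiuv, dukatug → dukatuguv, …) follows the same rule: add -uv.
So bobnumi → bobnumiuv.

bobnumiuv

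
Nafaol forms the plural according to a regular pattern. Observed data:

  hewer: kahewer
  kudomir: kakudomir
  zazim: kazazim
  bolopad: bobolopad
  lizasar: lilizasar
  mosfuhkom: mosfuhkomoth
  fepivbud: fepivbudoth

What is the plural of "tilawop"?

"tilawop" has last vowel 'o'. The one such stem in the data (mosfuhkom → mosfuhkomoth) adds -oth, so the same rule applies.
So tilawop → tilawopoth.

tilawopoth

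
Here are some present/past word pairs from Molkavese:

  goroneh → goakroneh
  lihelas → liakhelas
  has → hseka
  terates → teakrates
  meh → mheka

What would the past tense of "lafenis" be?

terates and has both end in -s yet inflect differently (teakrates, hseka), so the final letter is not what conditions the rule; the number of vowels is.
"lafenis" has 3 vowels. The stems with 3 vowels (goroneh → goakroneh, terates → teakrates, lihelas → liakhelas) insert -ak- after the first vowel.
The other pattern: stems with 1 vowel delete the last vowel and add -eka.
So lafenis → laakfenis.

laakfenis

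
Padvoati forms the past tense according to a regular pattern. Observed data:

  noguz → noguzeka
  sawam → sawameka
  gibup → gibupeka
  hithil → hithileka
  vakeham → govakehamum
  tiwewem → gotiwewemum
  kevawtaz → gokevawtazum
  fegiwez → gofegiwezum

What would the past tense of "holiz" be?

"holiz" has 2 vowels. The stems with 2 vowels (noguz → noguzeka, sawam → sawameka, gibup → gibupeka) add -eka.
The other pattern: stems with 3 vowels add go- … -um around the stem.
So holiz → holizeka.

holizeka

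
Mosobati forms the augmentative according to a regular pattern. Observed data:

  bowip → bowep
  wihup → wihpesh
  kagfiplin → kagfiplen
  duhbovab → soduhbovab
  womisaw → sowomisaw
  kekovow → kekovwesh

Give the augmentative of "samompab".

bowip and wihup both end in -p yet inflect differently (bowep, wihpesh), so the final letter is not what conditions the rule; the last vowel is.
"samompab" has last vowel 'a'. The stems whose last vowel is 'a' (duhbovab → soduhbovab, womisaw → sowomisaw) add the prefix so-.
The other patterns: stems whose last vowel is 'i' change the last vowel to 'e'; stems whose last vowel is 'o' or 'u' delete the last vowel and add -esh.
So samompab → sosamompab.

sosamompab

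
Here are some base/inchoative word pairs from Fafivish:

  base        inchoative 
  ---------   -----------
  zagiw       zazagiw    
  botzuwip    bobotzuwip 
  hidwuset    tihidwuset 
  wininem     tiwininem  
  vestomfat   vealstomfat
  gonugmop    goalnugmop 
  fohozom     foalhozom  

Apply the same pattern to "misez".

timisez

hidwuset and vestomfat both end in -t yet inflect differently (tihidwuset, vealstomfat), so the final letter is not what conditions the rule; the last vowel is.
"misez" has last vowel 'e'. The stems whose last vowel is 'e' (hidwuset → tihidwuset, wininem → tiwininem) add the prefix ti-.
The other patterns: stems whose last vowel is 'i' repeat the first consonant+vowel as a prefix; stems whose last vowel is 'a' or 'o' insert -al- after the first vowel.
So misez → timisez.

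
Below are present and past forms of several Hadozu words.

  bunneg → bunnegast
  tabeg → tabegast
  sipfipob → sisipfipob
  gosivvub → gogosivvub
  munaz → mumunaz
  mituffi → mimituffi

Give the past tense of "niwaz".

"niwaz" ends in -z. The one such stem in the data (munaz → mumunaz) repeats the first consonant+vowel as a prefix (as do sipfipob, gosivvub), so the same rule applies.
The other pattern: stems ending in -g add -ast.
So niwaz → niniwaz.

niniwaz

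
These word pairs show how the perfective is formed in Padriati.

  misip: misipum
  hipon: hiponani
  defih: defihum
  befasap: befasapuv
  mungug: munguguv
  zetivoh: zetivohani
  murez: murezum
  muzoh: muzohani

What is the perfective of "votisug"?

"votisug" has last vowel 'u'. The one such stem in the data (mungug → munguguv) adds -uv, so the same rule applies.
The other patterns: stems whose last vowel is 'o' add -ani; stems whose last vowel is 'e' or 'i' add -um.
So votisug → votisuguv.

votisuguv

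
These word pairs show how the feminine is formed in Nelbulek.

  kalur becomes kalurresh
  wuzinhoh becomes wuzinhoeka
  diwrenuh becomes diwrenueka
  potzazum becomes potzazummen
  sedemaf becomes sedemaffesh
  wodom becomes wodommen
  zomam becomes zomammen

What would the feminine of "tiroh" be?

tiroeka

"tiroh" ends in -h. The stems ending in -h (wuzinhoh → wuzinhoeka, diwrenuh → diwrenueka) drop the final letter and add -eka.
So tiroh → tiroeka.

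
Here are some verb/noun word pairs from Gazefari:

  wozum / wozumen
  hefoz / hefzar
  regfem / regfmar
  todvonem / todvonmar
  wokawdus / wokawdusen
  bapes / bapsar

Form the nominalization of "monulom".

monulmar

"monulom" has last vowel 'o'. The one such stem in the data (hefoz → hefzar) deletes the last vowel and adds -ar (as do todvonem, bapes), so the same rule applies.
So monulom → monulmar.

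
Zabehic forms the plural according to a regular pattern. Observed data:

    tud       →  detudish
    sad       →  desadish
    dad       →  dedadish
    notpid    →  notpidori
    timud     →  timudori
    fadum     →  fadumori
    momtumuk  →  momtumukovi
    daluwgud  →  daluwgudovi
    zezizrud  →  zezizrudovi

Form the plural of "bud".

debudish

tud and notpid both end in -d yet inflect differently (detudish, notpidori), so the final letter is not what conditions the rule; the number of vowels is.
"bud" has 1 vowel. The stems with 1 vowel (tud → detudish, sad → desadish, dad → dedadish) add de- … -ish around the stem.
The other patterns: stems with 2 vowels add -ori; stems with 3 vowels add -ovi.
So bud → debudish.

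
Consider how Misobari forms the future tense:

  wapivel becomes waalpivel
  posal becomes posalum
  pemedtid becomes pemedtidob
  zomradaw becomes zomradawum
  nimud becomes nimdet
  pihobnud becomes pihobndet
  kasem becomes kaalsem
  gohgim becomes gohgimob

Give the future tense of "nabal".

nabalum

gohgim and kasem both end in -m yet inflect differently (gohgimob, kaalsem), so the final letter is not what conditions the rule; the last vowel is.
"nabal" has last vowel 'a'. The stems whose last vowel is 'a' (zomradaw → zomradawum, posal → posalum) add -um.
The other patterns: stems whose last vowel is 'i' add -ob; stems whose last vowel is 'e' insert -al- after the first vowel; stems whose last vowel is 'u' delete the last vowel and add -et.
So nabal → nabalum.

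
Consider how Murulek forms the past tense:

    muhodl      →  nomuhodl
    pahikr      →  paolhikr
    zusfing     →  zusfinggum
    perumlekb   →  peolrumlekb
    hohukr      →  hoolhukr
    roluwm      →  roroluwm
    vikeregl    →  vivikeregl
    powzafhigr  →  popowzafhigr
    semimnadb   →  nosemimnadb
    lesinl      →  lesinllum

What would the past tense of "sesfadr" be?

"sesfadr" has second-to-last letter 'd'. The stems whose second-to-last letter is 'd' (muhodl → nomuhodl, semimnadb → nosemimnadb) add the prefix no-.
The other patterns: stems whose second-to-last letter is 'n' double the final consonant and add -um; stems whose second-to-last letter is 'k' insert -ol- after the first vowel; stems whose second-to-last letter is 'g' or 'w' repeat the first consonant+vowel as a prefix.
So sesfadr → nosesfadr.

nosesfadr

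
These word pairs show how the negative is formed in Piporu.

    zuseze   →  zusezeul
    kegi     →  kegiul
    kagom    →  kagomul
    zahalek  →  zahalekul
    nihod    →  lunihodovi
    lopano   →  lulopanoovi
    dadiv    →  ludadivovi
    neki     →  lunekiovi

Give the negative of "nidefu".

kegi and neki both end in -i yet inflect differently (kegiul, lunekiovi), so the final letter is not what conditions the rule; the first letter is.
"nidefu" begins with n-. The stems beginning with n- (nihod → lunihodovi, neki → lunekiovi) add lu- … -ovi around the stem.
The other pattern: stems beginning with k- or z- add -ul.
So nidefu → lunidefuovi.

lunidefuovi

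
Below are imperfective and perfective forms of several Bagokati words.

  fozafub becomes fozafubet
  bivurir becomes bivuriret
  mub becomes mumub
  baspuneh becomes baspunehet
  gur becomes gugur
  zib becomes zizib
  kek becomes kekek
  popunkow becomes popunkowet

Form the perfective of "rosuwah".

bivurir and gur both end in -r yet inflect differently (bivuriret, gugur), so the final letter is not what conditions the rule; the number of vowels is.
"rosuwah" has 3 vowels. The stems with 3 vowels (fozafub → fozafubet, bivurir → bivuriret, popunkow → popunkowet) add -et.
The other pattern: stems with 1 vowel repeat the first consonant+vowel as a prefix.
So rosuwah → rosuwahet.

rosuwahet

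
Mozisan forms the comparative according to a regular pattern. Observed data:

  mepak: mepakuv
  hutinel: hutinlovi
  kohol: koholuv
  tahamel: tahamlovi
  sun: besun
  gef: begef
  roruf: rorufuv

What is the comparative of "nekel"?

nekeluv

gef and roruf both end in -f yet inflect differently (begef, rorufuv), so the final letter is not what conditions the rule; the number of vowels is.
"nekel" has 2 vowels. The stems with 2 vowels (roruf → rorufuv, kohol → koholuv, mepak → mepakuv) add -uv.
So nekel → nekeluv.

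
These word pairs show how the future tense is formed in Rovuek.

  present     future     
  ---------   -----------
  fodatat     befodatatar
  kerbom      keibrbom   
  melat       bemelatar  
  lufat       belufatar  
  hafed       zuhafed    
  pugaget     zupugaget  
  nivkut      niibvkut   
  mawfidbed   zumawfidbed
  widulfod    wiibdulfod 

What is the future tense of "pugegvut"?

puibgegvut

"pugegvut" has last vowel 'u'. The one such stem in the data (nivkut → niibvkut) inserts -ib- after the first vowel (as do widulfod, kerbom), so the same rule applies.
So pugegvut → puibgegvut.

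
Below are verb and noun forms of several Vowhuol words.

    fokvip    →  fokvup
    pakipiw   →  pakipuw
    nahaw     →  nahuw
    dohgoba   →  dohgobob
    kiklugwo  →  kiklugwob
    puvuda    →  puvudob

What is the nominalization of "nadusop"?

nadusup

"nadusop" ends in a consonant. The stems ending in a consonant (fokvip → fokvup, pakipiw → pakipuw, nahaw → nahuw) change the last vowel to 'u'.
So nadusop → nadusup.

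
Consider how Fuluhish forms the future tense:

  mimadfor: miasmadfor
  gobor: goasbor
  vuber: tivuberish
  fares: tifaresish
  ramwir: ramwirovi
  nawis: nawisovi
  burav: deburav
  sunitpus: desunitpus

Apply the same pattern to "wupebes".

mimadfor and vuber both end in -r yet inflect differently (miasmadfor, tivuberish), so the final letter is not what conditions the rule; the last vowel is.
"wupebes" has last vowel 'e'. The stems whose last vowel is 'e' (vuber → tivuberish, fares → tifaresish) add ti- … -ish around the stem.
The other patterns: stems whose last vowel is 'o' insert -as- after the first vowel; stems whose last vowel is 'i' add -ovi; stems whose last vowel is 'a' or 'u' add the prefix de-.
So wupebes → tiwupebesish.

tiwupebesish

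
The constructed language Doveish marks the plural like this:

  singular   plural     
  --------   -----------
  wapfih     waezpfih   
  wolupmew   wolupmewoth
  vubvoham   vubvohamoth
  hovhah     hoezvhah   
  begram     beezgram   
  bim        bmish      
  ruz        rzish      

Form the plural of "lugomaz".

lugomazoth

bim and begram both end in -m yet inflect differently (bmish, beezgram), so the final letter is not what conditions the rule; the number of vowels is.
"lugomaz" has 3 vowels. The stems with 3 vowels (wolupmew → wolupmewoth, vubvoham → vubvohamoth) add -oth.
So lugomaz → lugomazoth.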